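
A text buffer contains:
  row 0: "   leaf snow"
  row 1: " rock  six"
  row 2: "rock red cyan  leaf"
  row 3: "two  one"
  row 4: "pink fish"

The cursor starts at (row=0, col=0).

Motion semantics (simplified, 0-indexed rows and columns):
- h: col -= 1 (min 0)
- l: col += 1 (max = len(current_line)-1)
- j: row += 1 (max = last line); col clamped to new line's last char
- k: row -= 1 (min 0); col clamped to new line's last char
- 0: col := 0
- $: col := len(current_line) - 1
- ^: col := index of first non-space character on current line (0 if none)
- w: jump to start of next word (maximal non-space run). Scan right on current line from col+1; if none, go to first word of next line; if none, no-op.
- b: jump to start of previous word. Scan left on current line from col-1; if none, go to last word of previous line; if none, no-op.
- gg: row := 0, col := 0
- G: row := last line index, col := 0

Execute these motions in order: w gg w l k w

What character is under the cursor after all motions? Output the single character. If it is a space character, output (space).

After 1 (w): row=0 col=3 char='l'
After 2 (gg): row=0 col=0 char='_'
After 3 (w): row=0 col=3 char='l'
After 4 (l): row=0 col=4 char='e'
After 5 (k): row=0 col=4 char='e'
After 6 (w): row=0 col=8 char='s'

Answer: s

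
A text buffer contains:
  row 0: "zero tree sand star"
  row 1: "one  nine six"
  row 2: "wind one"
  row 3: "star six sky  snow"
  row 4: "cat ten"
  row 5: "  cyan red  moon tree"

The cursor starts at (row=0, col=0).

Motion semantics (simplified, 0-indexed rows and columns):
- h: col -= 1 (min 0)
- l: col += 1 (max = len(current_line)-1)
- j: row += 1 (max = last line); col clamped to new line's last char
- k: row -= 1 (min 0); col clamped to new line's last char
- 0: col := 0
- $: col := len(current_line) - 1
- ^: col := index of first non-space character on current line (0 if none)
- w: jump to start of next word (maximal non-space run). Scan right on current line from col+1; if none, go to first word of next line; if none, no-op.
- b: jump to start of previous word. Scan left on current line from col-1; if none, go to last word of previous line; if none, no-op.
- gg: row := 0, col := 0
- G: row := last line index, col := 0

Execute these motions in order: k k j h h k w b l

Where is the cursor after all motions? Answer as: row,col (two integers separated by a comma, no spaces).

After 1 (k): row=0 col=0 char='z'
After 2 (k): row=0 col=0 char='z'
After 3 (j): row=1 col=0 char='o'
After 4 (h): row=1 col=0 char='o'
After 5 (h): row=1 col=0 char='o'
After 6 (k): row=0 col=0 char='z'
After 7 (w): row=0 col=5 char='t'
After 8 (b): row=0 col=0 char='z'
After 9 (l): row=0 col=1 char='e'

Answer: 0,1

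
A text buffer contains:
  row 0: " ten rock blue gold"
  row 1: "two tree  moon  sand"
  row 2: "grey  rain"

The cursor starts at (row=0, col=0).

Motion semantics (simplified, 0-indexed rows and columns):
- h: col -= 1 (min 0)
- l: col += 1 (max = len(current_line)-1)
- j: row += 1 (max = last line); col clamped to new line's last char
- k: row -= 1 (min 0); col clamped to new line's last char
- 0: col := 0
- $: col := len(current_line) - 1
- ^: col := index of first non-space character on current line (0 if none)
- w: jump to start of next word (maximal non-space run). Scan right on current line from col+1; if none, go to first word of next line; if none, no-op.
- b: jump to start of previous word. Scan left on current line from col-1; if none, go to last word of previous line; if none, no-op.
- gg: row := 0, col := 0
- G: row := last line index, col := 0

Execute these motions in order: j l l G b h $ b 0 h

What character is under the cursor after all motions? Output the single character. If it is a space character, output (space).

Answer: t

Derivation:
After 1 (j): row=1 col=0 char='t'
After 2 (l): row=1 col=1 char='w'
After 3 (l): row=1 col=2 char='o'
After 4 (G): row=2 col=0 char='g'
After 5 (b): row=1 col=16 char='s'
After 6 (h): row=1 col=15 char='_'
After 7 ($): row=1 col=19 char='d'
After 8 (b): row=1 col=16 char='s'
After 9 (0): row=1 col=0 char='t'
After 10 (h): row=1 col=0 char='t'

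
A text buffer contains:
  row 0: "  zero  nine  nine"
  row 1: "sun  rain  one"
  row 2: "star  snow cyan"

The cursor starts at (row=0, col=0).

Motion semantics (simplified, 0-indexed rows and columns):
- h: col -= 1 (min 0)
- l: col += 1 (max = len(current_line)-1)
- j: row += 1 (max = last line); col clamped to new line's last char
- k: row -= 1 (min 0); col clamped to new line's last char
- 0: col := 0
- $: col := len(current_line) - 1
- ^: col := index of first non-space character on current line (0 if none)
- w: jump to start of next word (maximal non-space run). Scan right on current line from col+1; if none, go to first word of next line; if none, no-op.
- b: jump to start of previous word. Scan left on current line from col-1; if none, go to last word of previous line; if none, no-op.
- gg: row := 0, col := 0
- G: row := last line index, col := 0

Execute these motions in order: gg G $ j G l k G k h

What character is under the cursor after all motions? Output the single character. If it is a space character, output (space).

Answer: s

Derivation:
After 1 (gg): row=0 col=0 char='_'
After 2 (G): row=2 col=0 char='s'
After 3 ($): row=2 col=14 char='n'
After 4 (j): row=2 col=14 char='n'
After 5 (G): row=2 col=0 char='s'
After 6 (l): row=2 col=1 char='t'
After 7 (k): row=1 col=1 char='u'
After 8 (G): row=2 col=0 char='s'
After 9 (k): row=1 col=0 char='s'
After 10 (h): row=1 col=0 char='s'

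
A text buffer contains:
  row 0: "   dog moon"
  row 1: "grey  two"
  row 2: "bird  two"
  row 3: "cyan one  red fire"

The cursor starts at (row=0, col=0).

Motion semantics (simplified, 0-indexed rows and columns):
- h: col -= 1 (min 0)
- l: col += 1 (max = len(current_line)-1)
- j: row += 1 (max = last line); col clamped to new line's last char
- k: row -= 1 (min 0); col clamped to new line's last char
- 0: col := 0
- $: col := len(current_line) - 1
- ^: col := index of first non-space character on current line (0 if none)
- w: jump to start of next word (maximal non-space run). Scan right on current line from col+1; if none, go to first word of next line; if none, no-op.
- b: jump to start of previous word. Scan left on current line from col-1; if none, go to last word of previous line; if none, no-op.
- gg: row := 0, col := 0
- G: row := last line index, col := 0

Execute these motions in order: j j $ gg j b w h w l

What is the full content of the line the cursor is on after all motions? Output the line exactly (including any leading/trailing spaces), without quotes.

Answer: grey  two

Derivation:
After 1 (j): row=1 col=0 char='g'
After 2 (j): row=2 col=0 char='b'
After 3 ($): row=2 col=8 char='o'
After 4 (gg): row=0 col=0 char='_'
After 5 (j): row=1 col=0 char='g'
After 6 (b): row=0 col=7 char='m'
After 7 (w): row=1 col=0 char='g'
After 8 (h): row=1 col=0 char='g'
After 9 (w): row=1 col=6 char='t'
After 10 (l): row=1 col=7 char='w'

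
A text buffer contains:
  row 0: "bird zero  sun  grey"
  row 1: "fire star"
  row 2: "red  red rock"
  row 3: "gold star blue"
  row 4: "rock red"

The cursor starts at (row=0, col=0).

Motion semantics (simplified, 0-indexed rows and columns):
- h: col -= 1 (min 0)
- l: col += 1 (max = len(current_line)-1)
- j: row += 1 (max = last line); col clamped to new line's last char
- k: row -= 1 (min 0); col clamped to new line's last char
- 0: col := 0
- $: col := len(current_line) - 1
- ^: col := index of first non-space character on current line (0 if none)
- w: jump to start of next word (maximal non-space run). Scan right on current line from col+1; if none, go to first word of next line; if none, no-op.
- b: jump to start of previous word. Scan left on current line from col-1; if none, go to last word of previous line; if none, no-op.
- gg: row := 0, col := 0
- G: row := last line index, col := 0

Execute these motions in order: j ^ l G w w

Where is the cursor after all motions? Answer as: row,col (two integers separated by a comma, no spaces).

After 1 (j): row=1 col=0 char='f'
After 2 (^): row=1 col=0 char='f'
After 3 (l): row=1 col=1 char='i'
After 4 (G): row=4 col=0 char='r'
After 5 (w): row=4 col=5 char='r'
After 6 (w): row=4 col=5 char='r'

Answer: 4,5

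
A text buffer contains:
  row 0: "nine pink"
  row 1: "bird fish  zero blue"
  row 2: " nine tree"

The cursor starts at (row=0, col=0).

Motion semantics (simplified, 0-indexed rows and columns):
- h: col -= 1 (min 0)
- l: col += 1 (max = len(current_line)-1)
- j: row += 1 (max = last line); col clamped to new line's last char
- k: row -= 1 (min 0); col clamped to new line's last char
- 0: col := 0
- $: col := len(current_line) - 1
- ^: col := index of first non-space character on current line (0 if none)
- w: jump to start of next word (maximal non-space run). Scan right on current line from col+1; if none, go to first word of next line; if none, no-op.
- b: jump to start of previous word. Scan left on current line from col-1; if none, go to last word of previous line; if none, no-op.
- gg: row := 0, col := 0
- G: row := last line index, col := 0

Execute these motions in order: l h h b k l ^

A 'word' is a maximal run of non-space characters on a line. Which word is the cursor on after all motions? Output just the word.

Answer: nine

Derivation:
After 1 (l): row=0 col=1 char='i'
After 2 (h): row=0 col=0 char='n'
After 3 (h): row=0 col=0 char='n'
After 4 (b): row=0 col=0 char='n'
After 5 (k): row=0 col=0 char='n'
After 6 (l): row=0 col=1 char='i'
After 7 (^): row=0 col=0 char='n'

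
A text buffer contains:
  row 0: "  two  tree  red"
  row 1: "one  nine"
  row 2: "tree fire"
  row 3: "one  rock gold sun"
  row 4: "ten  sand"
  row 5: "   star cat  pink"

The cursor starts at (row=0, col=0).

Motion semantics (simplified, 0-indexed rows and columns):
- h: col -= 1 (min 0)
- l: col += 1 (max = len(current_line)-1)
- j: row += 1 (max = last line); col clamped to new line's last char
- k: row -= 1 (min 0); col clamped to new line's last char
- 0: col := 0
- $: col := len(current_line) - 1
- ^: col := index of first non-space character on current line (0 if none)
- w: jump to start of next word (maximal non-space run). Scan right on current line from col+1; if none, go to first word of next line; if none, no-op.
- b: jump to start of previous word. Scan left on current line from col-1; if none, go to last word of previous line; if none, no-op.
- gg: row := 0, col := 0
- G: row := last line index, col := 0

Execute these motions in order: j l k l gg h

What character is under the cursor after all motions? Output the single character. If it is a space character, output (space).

Answer: (space)

Derivation:
After 1 (j): row=1 col=0 char='o'
After 2 (l): row=1 col=1 char='n'
After 3 (k): row=0 col=1 char='_'
After 4 (l): row=0 col=2 char='t'
After 5 (gg): row=0 col=0 char='_'
After 6 (h): row=0 col=0 char='_'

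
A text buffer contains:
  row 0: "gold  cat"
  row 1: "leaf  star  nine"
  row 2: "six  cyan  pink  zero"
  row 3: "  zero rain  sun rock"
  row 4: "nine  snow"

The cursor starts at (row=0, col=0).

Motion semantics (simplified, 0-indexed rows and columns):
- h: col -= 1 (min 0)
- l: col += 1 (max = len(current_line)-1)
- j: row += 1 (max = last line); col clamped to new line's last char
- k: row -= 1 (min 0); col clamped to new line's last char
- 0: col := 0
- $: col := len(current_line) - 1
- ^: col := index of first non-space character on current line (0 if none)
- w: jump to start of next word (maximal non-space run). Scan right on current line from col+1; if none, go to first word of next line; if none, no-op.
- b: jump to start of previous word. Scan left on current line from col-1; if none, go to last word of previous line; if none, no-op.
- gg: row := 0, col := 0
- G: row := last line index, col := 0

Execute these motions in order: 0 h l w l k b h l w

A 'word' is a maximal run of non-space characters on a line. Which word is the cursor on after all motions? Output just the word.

After 1 (0): row=0 col=0 char='g'
After 2 (h): row=0 col=0 char='g'
After 3 (l): row=0 col=1 char='o'
After 4 (w): row=0 col=6 char='c'
After 5 (l): row=0 col=7 char='a'
After 6 (k): row=0 col=7 char='a'
After 7 (b): row=0 col=6 char='c'
After 8 (h): row=0 col=5 char='_'
After 9 (l): row=0 col=6 char='c'
After 10 (w): row=1 col=0 char='l'

Answer: leaf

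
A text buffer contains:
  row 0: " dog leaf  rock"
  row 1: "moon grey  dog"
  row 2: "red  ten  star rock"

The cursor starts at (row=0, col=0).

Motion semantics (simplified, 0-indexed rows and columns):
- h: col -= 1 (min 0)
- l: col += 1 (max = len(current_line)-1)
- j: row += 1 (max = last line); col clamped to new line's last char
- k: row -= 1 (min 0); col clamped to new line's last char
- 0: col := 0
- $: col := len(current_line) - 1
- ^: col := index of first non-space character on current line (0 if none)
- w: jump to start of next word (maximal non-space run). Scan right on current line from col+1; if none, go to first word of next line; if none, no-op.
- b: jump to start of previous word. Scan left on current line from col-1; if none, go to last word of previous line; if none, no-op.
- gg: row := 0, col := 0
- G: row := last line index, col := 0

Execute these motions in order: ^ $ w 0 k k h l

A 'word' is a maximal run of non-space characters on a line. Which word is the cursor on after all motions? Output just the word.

After 1 (^): row=0 col=1 char='d'
After 2 ($): row=0 col=14 char='k'
After 3 (w): row=1 col=0 char='m'
After 4 (0): row=1 col=0 char='m'
After 5 (k): row=0 col=0 char='_'
After 6 (k): row=0 col=0 char='_'
After 7 (h): row=0 col=0 char='_'
After 8 (l): row=0 col=1 char='d'

Answer: dog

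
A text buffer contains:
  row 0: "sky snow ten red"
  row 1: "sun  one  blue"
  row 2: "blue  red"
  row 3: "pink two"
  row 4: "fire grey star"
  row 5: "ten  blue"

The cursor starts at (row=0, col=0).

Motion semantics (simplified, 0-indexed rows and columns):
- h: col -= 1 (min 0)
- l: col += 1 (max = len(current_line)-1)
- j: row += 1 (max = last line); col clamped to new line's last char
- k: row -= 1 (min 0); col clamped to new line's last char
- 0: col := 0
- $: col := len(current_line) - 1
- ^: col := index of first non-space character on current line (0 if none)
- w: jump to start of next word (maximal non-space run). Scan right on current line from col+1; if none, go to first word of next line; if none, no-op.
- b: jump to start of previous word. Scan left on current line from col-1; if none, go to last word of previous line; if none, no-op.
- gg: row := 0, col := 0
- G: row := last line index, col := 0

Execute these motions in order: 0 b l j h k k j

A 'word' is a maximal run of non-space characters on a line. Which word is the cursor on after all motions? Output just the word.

After 1 (0): row=0 col=0 char='s'
After 2 (b): row=0 col=0 char='s'
After 3 (l): row=0 col=1 char='k'
After 4 (j): row=1 col=1 char='u'
After 5 (h): row=1 col=0 char='s'
After 6 (k): row=0 col=0 char='s'
After 7 (k): row=0 col=0 char='s'
After 8 (j): row=1 col=0 char='s'

Answer: sun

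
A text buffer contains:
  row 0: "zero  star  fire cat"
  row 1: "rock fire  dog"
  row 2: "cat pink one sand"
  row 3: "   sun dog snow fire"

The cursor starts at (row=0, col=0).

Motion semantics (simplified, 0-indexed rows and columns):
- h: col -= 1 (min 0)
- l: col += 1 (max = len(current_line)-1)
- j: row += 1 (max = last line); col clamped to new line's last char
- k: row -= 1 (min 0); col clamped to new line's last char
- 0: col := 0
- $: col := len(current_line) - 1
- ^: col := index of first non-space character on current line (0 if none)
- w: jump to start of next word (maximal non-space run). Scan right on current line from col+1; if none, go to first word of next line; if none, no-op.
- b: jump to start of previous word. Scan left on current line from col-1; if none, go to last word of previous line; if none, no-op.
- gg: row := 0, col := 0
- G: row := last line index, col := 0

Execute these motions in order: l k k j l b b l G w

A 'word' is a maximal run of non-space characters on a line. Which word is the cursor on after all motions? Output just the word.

After 1 (l): row=0 col=1 char='e'
After 2 (k): row=0 col=1 char='e'
After 3 (k): row=0 col=1 char='e'
After 4 (j): row=1 col=1 char='o'
After 5 (l): row=1 col=2 char='c'
After 6 (b): row=1 col=0 char='r'
After 7 (b): row=0 col=17 char='c'
After 8 (l): row=0 col=18 char='a'
After 9 (G): row=3 col=0 char='_'
After 10 (w): row=3 col=3 char='s'

Answer: sun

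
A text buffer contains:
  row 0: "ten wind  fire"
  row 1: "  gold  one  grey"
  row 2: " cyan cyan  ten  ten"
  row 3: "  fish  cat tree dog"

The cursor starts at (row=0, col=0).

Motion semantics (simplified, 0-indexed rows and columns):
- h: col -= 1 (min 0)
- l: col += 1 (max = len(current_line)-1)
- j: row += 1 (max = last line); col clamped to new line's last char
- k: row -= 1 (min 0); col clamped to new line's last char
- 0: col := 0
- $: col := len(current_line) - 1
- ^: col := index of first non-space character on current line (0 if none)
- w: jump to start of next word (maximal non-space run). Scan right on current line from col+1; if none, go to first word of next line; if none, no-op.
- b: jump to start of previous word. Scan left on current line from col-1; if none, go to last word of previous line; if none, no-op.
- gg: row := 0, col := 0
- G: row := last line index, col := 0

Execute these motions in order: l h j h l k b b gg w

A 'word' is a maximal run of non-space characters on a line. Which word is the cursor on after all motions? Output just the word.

After 1 (l): row=0 col=1 char='e'
After 2 (h): row=0 col=0 char='t'
After 3 (j): row=1 col=0 char='_'
After 4 (h): row=1 col=0 char='_'
After 5 (l): row=1 col=1 char='_'
After 6 (k): row=0 col=1 char='e'
After 7 (b): row=0 col=0 char='t'
After 8 (b): row=0 col=0 char='t'
After 9 (gg): row=0 col=0 char='t'
After 10 (w): row=0 col=4 char='w'

Answer: wind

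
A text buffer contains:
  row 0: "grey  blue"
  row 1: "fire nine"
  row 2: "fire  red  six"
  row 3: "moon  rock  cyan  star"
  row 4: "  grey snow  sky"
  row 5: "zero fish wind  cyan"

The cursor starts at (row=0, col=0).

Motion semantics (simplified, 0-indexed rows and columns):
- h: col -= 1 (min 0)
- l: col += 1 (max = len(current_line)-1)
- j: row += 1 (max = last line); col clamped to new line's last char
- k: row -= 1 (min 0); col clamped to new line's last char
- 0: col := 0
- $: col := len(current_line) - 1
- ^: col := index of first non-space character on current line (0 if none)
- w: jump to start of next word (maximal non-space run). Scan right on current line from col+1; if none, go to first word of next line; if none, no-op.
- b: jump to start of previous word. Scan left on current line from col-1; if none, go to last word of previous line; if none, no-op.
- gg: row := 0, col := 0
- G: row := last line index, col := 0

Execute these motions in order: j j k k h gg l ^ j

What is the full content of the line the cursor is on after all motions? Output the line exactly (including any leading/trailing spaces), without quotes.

After 1 (j): row=1 col=0 char='f'
After 2 (j): row=2 col=0 char='f'
After 3 (k): row=1 col=0 char='f'
After 4 (k): row=0 col=0 char='g'
After 5 (h): row=0 col=0 char='g'
After 6 (gg): row=0 col=0 char='g'
After 7 (l): row=0 col=1 char='r'
After 8 (^): row=0 col=0 char='g'
After 9 (j): row=1 col=0 char='f'

Answer: fire nine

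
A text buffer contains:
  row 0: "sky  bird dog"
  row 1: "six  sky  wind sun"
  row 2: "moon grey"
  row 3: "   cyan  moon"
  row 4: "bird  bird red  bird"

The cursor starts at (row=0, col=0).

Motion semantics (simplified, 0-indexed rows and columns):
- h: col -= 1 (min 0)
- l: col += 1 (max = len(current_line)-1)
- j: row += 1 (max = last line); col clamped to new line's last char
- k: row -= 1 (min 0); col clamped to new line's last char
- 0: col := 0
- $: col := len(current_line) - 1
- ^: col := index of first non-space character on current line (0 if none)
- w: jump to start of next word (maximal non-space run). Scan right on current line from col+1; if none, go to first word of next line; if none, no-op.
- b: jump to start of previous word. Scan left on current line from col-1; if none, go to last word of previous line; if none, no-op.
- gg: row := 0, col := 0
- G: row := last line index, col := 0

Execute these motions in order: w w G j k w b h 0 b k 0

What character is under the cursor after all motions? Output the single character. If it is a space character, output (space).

After 1 (w): row=0 col=5 char='b'
After 2 (w): row=0 col=10 char='d'
After 3 (G): row=4 col=0 char='b'
After 4 (j): row=4 col=0 char='b'
After 5 (k): row=3 col=0 char='_'
After 6 (w): row=3 col=3 char='c'
After 7 (b): row=2 col=5 char='g'
After 8 (h): row=2 col=4 char='_'
After 9 (0): row=2 col=0 char='m'
After 10 (b): row=1 col=15 char='s'
After 11 (k): row=0 col=12 char='g'
After 12 (0): row=0 col=0 char='s'

Answer: s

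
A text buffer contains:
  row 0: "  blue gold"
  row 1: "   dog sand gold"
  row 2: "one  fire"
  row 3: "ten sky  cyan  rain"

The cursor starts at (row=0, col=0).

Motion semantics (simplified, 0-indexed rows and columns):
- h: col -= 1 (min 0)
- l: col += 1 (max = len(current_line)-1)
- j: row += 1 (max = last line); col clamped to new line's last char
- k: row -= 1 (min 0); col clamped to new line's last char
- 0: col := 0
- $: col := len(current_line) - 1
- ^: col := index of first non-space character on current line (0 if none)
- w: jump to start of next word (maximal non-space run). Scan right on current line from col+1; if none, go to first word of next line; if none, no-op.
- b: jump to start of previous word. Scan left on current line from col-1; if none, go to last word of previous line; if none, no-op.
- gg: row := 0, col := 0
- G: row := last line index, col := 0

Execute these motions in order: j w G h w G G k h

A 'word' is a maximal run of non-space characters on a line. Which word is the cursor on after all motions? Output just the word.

After 1 (j): row=1 col=0 char='_'
After 2 (w): row=1 col=3 char='d'
After 3 (G): row=3 col=0 char='t'
After 4 (h): row=3 col=0 char='t'
After 5 (w): row=3 col=4 char='s'
After 6 (G): row=3 col=0 char='t'
After 7 (G): row=3 col=0 char='t'
After 8 (k): row=2 col=0 char='o'
After 9 (h): row=2 col=0 char='o'

Answer: one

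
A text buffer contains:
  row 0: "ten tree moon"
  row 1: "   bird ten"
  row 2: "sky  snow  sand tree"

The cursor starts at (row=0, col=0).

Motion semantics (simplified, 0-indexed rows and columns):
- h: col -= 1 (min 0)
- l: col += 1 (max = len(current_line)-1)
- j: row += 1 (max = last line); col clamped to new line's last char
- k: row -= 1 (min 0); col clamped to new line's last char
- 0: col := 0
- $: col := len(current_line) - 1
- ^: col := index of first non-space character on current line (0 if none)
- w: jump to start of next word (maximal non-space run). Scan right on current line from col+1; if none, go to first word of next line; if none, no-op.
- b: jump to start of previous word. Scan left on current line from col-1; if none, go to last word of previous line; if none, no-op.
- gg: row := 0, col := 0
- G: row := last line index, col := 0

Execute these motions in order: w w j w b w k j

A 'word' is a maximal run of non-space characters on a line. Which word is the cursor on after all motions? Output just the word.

Answer: sky

Derivation:
After 1 (w): row=0 col=4 char='t'
After 2 (w): row=0 col=9 char='m'
After 3 (j): row=1 col=9 char='e'
After 4 (w): row=2 col=0 char='s'
After 5 (b): row=1 col=8 char='t'
After 6 (w): row=2 col=0 char='s'
After 7 (k): row=1 col=0 char='_'
After 8 (j): row=2 col=0 char='s'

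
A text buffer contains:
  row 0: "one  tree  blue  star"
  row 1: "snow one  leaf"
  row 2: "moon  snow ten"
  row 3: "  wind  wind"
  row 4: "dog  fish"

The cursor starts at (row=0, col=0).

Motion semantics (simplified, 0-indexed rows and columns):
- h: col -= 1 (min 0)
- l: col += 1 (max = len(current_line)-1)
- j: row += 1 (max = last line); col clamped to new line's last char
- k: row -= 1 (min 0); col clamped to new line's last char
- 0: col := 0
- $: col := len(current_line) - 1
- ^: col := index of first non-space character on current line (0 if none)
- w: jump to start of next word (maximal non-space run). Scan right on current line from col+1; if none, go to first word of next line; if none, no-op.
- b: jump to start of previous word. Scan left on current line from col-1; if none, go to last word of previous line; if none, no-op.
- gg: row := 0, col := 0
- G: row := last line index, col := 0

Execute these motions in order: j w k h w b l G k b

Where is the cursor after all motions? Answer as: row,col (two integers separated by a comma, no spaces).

Answer: 2,11

Derivation:
After 1 (j): row=1 col=0 char='s'
After 2 (w): row=1 col=5 char='o'
After 3 (k): row=0 col=5 char='t'
After 4 (h): row=0 col=4 char='_'
After 5 (w): row=0 col=5 char='t'
After 6 (b): row=0 col=0 char='o'
After 7 (l): row=0 col=1 char='n'
After 8 (G): row=4 col=0 char='d'
After 9 (k): row=3 col=0 char='_'
After 10 (b): row=2 col=11 char='t'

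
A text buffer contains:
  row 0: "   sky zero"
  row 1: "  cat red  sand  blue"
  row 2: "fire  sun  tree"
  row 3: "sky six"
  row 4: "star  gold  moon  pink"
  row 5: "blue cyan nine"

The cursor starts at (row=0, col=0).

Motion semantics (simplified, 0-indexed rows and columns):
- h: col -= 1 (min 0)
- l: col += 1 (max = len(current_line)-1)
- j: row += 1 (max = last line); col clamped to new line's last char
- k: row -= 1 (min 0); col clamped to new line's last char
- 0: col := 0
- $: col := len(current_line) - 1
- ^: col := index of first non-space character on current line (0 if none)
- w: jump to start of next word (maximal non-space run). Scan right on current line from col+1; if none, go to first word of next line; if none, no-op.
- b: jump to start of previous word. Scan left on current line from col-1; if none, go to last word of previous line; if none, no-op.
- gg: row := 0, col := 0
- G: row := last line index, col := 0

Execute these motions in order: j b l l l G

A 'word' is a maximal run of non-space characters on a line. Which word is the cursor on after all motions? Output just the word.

After 1 (j): row=1 col=0 char='_'
After 2 (b): row=0 col=7 char='z'
After 3 (l): row=0 col=8 char='e'
After 4 (l): row=0 col=9 char='r'
After 5 (l): row=0 col=10 char='o'
After 6 (G): row=5 col=0 char='b'

Answer: blue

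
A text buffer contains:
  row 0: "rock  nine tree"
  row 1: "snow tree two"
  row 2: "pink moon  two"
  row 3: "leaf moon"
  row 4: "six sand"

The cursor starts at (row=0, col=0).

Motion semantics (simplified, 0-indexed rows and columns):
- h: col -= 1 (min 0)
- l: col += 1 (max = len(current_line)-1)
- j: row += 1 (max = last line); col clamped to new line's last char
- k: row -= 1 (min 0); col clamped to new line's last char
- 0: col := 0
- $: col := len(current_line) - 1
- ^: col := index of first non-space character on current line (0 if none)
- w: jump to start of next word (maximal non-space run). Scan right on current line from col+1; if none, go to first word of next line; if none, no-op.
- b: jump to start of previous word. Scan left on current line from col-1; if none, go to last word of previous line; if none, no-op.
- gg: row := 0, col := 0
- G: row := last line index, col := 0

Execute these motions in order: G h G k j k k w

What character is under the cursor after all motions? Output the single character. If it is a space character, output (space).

Answer: m

Derivation:
After 1 (G): row=4 col=0 char='s'
After 2 (h): row=4 col=0 char='s'
After 3 (G): row=4 col=0 char='s'
After 4 (k): row=3 col=0 char='l'
After 5 (j): row=4 col=0 char='s'
After 6 (k): row=3 col=0 char='l'
After 7 (k): row=2 col=0 char='p'
After 8 (w): row=2 col=5 char='m'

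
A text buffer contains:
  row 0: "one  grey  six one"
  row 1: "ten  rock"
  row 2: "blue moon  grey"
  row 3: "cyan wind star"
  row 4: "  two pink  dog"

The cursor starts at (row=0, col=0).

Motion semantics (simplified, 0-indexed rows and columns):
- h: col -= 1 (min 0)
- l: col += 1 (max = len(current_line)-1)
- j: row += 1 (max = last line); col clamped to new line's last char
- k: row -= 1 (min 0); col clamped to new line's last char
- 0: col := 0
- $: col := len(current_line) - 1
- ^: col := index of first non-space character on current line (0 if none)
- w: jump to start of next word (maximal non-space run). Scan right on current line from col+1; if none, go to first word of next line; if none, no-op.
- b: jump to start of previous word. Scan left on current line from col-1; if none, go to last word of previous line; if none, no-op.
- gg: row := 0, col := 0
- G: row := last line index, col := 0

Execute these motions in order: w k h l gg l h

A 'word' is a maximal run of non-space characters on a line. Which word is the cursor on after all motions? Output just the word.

Answer: one

Derivation:
After 1 (w): row=0 col=5 char='g'
After 2 (k): row=0 col=5 char='g'
After 3 (h): row=0 col=4 char='_'
After 4 (l): row=0 col=5 char='g'
After 5 (gg): row=0 col=0 char='o'
After 6 (l): row=0 col=1 char='n'
After 7 (h): row=0 col=0 char='o'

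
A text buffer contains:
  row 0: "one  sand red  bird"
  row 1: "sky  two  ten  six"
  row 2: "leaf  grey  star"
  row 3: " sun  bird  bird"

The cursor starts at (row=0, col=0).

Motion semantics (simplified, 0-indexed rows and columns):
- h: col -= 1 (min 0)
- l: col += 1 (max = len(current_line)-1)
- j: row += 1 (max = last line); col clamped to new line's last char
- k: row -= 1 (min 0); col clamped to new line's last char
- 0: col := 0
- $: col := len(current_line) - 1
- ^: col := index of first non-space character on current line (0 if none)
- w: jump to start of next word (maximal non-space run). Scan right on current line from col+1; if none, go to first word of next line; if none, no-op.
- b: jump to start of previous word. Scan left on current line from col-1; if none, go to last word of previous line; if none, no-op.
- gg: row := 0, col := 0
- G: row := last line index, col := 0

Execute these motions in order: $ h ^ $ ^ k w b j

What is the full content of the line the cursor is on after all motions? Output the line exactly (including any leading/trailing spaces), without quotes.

Answer: sky  two  ten  six

Derivation:
After 1 ($): row=0 col=18 char='d'
After 2 (h): row=0 col=17 char='r'
After 3 (^): row=0 col=0 char='o'
After 4 ($): row=0 col=18 char='d'
After 5 (^): row=0 col=0 char='o'
After 6 (k): row=0 col=0 char='o'
After 7 (w): row=0 col=5 char='s'
After 8 (b): row=0 col=0 char='o'
After 9 (j): row=1 col=0 char='s'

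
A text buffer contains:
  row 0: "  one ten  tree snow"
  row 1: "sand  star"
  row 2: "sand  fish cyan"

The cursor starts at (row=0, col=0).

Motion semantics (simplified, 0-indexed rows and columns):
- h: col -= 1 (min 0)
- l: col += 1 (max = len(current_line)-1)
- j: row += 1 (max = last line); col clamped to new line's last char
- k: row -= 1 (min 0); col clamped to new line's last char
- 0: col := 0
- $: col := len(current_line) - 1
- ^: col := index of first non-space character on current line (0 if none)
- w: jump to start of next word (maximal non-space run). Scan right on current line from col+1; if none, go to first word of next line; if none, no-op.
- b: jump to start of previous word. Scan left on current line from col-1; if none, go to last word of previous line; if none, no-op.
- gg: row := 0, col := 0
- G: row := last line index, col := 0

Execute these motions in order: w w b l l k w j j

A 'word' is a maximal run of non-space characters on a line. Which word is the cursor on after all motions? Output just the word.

Answer: fish

Derivation:
After 1 (w): row=0 col=2 char='o'
After 2 (w): row=0 col=6 char='t'
After 3 (b): row=0 col=2 char='o'
After 4 (l): row=0 col=3 char='n'
After 5 (l): row=0 col=4 char='e'
After 6 (k): row=0 col=4 char='e'
After 7 (w): row=0 col=6 char='t'
After 8 (j): row=1 col=6 char='s'
After 9 (j): row=2 col=6 char='f'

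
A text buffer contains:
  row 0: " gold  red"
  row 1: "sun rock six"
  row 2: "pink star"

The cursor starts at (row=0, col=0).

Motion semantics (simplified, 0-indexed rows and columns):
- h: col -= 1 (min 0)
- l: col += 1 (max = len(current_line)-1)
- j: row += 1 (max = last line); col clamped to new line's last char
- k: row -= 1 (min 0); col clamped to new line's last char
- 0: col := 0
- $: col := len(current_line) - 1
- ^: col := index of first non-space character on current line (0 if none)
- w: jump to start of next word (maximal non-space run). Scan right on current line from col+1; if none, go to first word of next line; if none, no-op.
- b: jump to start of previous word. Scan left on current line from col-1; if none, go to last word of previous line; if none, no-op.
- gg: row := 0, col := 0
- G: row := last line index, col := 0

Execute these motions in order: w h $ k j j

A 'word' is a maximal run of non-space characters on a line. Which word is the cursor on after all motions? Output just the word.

Answer: star

Derivation:
After 1 (w): row=0 col=1 char='g'
After 2 (h): row=0 col=0 char='_'
After 3 ($): row=0 col=9 char='d'
After 4 (k): row=0 col=9 char='d'
After 5 (j): row=1 col=9 char='s'
After 6 (j): row=2 col=8 char='r'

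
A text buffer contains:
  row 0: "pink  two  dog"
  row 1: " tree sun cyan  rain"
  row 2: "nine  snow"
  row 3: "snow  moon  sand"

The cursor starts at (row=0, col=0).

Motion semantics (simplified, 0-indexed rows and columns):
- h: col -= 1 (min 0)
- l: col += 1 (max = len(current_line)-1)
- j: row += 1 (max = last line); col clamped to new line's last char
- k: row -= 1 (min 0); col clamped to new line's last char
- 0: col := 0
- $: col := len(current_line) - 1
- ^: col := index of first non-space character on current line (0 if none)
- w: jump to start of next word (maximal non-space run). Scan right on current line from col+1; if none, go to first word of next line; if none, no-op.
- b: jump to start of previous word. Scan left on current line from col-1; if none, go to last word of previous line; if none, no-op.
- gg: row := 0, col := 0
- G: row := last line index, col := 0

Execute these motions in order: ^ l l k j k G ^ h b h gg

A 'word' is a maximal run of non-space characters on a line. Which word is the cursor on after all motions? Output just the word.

Answer: pink

Derivation:
After 1 (^): row=0 col=0 char='p'
After 2 (l): row=0 col=1 char='i'
After 3 (l): row=0 col=2 char='n'
After 4 (k): row=0 col=2 char='n'
After 5 (j): row=1 col=2 char='r'
After 6 (k): row=0 col=2 char='n'
After 7 (G): row=3 col=0 char='s'
After 8 (^): row=3 col=0 char='s'
After 9 (h): row=3 col=0 char='s'
After 10 (b): row=2 col=6 char='s'
After 11 (h): row=2 col=5 char='_'
After 12 (gg): row=0 col=0 char='p'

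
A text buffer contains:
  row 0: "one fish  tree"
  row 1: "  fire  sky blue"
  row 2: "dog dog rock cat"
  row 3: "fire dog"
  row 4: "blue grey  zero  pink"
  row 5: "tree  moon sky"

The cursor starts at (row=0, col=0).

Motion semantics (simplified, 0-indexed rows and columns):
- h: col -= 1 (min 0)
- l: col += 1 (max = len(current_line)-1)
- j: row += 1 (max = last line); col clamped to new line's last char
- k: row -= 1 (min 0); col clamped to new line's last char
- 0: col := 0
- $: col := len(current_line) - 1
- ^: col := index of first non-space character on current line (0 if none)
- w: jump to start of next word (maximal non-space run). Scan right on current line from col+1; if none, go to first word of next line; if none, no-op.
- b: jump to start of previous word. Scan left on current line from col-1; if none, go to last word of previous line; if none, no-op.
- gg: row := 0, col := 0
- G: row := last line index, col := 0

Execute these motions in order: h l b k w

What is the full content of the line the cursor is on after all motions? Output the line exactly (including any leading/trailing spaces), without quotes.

Answer: one fish  tree

Derivation:
After 1 (h): row=0 col=0 char='o'
After 2 (l): row=0 col=1 char='n'
After 3 (b): row=0 col=0 char='o'
After 4 (k): row=0 col=0 char='o'
After 5 (w): row=0 col=4 char='f'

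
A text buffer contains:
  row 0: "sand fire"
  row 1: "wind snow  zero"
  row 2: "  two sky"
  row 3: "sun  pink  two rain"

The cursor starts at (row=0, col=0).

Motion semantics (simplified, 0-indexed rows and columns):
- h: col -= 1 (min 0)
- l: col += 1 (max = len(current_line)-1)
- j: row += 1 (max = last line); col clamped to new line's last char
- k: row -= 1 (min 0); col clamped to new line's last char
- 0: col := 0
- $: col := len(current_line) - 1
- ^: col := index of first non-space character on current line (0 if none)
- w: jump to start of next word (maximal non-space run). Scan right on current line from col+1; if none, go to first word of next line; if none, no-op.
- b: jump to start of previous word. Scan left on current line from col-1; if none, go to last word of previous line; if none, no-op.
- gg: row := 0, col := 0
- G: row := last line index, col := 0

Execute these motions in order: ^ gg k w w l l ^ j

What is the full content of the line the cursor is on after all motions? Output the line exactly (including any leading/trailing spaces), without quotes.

After 1 (^): row=0 col=0 char='s'
After 2 (gg): row=0 col=0 char='s'
After 3 (k): row=0 col=0 char='s'
After 4 (w): row=0 col=5 char='f'
After 5 (w): row=1 col=0 char='w'
After 6 (l): row=1 col=1 char='i'
After 7 (l): row=1 col=2 char='n'
After 8 (^): row=1 col=0 char='w'
After 9 (j): row=2 col=0 char='_'

Answer:   two sky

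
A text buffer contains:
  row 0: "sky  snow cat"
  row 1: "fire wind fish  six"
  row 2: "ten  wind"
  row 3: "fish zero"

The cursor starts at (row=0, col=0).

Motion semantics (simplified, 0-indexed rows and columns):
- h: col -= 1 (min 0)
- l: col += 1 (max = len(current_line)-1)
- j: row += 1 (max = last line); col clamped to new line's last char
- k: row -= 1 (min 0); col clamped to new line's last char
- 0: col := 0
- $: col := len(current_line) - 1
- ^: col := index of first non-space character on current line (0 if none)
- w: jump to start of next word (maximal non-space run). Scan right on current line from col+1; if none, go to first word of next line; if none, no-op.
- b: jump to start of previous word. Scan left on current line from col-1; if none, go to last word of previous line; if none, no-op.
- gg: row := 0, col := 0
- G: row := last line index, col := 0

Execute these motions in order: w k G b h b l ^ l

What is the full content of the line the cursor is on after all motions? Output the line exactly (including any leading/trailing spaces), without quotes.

Answer: ten  wind

Derivation:
After 1 (w): row=0 col=5 char='s'
After 2 (k): row=0 col=5 char='s'
After 3 (G): row=3 col=0 char='f'
After 4 (b): row=2 col=5 char='w'
After 5 (h): row=2 col=4 char='_'
After 6 (b): row=2 col=0 char='t'
After 7 (l): row=2 col=1 char='e'
After 8 (^): row=2 col=0 char='t'
After 9 (l): row=2 col=1 char='e'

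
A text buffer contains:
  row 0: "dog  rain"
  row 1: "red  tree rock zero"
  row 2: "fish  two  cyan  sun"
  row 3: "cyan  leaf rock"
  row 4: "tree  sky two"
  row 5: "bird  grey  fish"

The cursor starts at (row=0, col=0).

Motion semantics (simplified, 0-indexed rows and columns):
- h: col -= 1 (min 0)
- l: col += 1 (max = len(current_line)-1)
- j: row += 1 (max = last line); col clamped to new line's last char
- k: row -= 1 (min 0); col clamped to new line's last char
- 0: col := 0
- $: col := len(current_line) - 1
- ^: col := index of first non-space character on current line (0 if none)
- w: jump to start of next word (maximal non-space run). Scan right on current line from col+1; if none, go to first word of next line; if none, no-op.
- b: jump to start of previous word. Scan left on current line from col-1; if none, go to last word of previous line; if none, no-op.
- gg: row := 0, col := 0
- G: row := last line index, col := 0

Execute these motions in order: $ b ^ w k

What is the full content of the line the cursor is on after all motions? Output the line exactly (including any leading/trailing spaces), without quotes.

Answer: dog  rain

Derivation:
After 1 ($): row=0 col=8 char='n'
After 2 (b): row=0 col=5 char='r'
After 3 (^): row=0 col=0 char='d'
After 4 (w): row=0 col=5 char='r'
After 5 (k): row=0 col=5 char='r'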